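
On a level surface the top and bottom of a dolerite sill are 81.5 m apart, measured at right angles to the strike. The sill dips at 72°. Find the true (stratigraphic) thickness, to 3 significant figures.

77.5 m

True thickness t = w · sin(dip) = 81.5 × sin 72°
t = 81.5 × 0.9511 = 77.511 m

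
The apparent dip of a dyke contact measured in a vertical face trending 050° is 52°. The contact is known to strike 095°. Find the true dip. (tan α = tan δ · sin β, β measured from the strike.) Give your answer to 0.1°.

The section is 45° from the strike.
tan(true dip) = tan 52° / sin 45° = 1.8101
δ = arctan(1.8101) = 61.08°

61.1°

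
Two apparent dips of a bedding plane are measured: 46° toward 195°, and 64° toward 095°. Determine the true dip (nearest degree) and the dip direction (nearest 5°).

true dip 68°, dip direction 130°

The two traces are lines in the plane: v₁ = (sin 195°·cos 46°, cos 195°·cos 46°, −sin 46°), v₂ = (sin 95°·cos 64°, cos 95°·cos 64°, −sin 64°).
n = v₁ × v₂ = (0.576, -0.476, 0.300) (taken with n_z > 0).
True dip = arccos(n_z / |n|) = arccos(0.3727) = 68.1°.
The horizontal component of n points toward azimuth atan2(n_x, n_y) = 130°, the dip direction.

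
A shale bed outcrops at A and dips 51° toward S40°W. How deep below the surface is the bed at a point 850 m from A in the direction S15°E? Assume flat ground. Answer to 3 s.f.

The hole lies 55° from the dip direction, so the down-dip offset is 850 × cos 55° = 487.54 m.
Depth = down-dip offset × tan(dip) = 487.54 × tan 51° = 487.54 × 1.2349
Depth = 602.06 m

602 m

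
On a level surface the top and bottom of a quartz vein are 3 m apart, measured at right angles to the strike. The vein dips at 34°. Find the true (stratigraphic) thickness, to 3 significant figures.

True thickness t = w · sin(dip) = 3 × sin 34°
t = 3 × 0.5592 = 1.678 m

1.68 m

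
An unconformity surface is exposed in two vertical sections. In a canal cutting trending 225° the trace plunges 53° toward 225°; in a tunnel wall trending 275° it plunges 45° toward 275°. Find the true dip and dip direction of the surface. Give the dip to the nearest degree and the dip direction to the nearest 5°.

Each apparent-dip line lies in the plane. As unit vectors (x east, y north, z up), v₁ plunges 53°→225° and v₂ plunges 45°→275°.
Cross product v₁ × v₂ gives the pole to the plane: n ∝ (-0.350, -0.262, 0.326).
True dip = arccos(n_z / |n|) = arccos(0.5978) = 53.3°.
The horizontal component of n points toward azimuth atan2(n_x, n_y) = 233°, the dip direction.

true dip 53°, dip direction 235°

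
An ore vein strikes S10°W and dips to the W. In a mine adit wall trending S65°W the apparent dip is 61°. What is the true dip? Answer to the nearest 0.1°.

65.6°

β = acute angle between strike S10°W and section S65°W = 55°.
tan δ = tan α / sin β = tan 61° / sin 55° = 1.8040 / 0.8192 = 2.2023
true dip = arctan 2.2023 = 65.58°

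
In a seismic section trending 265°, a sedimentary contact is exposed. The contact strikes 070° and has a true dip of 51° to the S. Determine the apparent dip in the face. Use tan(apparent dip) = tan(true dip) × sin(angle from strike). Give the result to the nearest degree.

The strike is 070° and the section trends 265°; the acute angle between them is β = 15°.
tan(apparent dip) = tan 51° · sin 15° = 0.3196
α = arctan(0.3196) = 17.72°

18°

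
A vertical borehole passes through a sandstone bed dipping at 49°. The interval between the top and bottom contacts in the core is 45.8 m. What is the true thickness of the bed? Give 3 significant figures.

True thickness t = h · cos(dip) = 45.8 × cos 49°
t = 45.8 × 0.6561 = 30.048 m

30.0 m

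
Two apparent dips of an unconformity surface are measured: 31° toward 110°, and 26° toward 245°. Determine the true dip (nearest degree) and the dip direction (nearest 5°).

true dip 55°, dip direction 175°

Represent each trace as a vector plunging at its apparent dip toward its trend (east-north-up frame): v₁ = (0.805, -0.293, -0.515), v₂ = (-0.815, -0.380, -0.438).
Cross product v₁ × v₂ gives the pole to the plane: n ∝ (0.067, -0.773, 0.545).
True dip = arccos(n_z / |n|) = arccos(0.5748) = 54.9°.
Dip direction = atan2(0.067, -0.773) = 175° (azimuth of n's horizontal projection).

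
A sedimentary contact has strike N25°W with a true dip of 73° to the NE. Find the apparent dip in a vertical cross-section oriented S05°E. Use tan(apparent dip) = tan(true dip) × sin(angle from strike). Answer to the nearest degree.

Angle between strike (N25°W) and section (S05°E): β = 20°.
tan(apparent dip) = tan 73° · sin 20° = 1.1187
apparent dip = arctan 1.1187 = 48.21°

48°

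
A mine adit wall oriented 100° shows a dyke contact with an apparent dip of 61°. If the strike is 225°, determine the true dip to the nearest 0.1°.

β = acute angle between strike 225° and section 100° = 55°.
tan δ = tan α / sin β = tan 61° / sin 55° = 1.8040 / 0.8192 = 2.2023
δ = arctan(2.2023) = 65.58°

65.6°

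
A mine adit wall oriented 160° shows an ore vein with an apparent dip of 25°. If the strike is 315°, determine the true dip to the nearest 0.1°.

β = acute angle between strike 315° and section 160° = 25°.
tan(true dip) = tan 25° / sin 25° = 1.1034
true dip = arctan 1.1034 = 47.81°

47.8°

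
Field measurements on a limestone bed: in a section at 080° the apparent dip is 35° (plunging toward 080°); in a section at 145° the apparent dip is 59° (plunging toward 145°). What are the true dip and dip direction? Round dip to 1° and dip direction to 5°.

true dip 59°, dip direction 145°

Represent each trace as a vector plunging at its apparent dip toward its trend (east-north-up frame): v₁ = (0.807, 0.142, -0.574), v₂ = (0.295, -0.422, -0.857).
n = v₁ × v₂ = (0.364, -0.522, 0.382) (taken with n_z > 0).
Dip δ = arctan(|n_h|/n_z) = arctan(0.636/0.382) = 59.0°.
Dip direction = azimuth of (n_x, n_y) = atan2(0.364, -0.522) = 145°.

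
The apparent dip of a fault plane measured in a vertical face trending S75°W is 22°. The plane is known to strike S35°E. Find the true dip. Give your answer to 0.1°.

β = acute angle between strike S35°E and section S75°W = 70°.
tan δ = tan α / sin β = tan 22° / sin 70° = 0.4040 / 0.9397 = 0.4300
δ = arctan(0.4300) = 23.27°

23.3°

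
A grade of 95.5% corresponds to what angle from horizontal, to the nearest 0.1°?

43.7°

tan θ = 95.5/100 = 0.9550
θ = arctan(0.9550) = 43.68°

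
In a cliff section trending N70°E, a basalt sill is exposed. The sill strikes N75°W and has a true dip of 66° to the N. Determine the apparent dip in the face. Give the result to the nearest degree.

52°

The section lies 35° from the strike.
tan α = tan 66° × sin 35° = 2.2460 × 0.5736 = 1.2883
apparent dip = arctan 1.2883 = 52.18°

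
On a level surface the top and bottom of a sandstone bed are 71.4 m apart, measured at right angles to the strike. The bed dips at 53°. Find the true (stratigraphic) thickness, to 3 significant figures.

True thickness t = w · sin(dip) = 71.4 × sin 53°
t = 71.4 × 0.7986 = 57.023 m

57.0 m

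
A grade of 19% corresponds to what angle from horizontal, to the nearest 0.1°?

10.8°

tan θ = 19/100 = 0.1900
θ = arctan(0.1900) = 10.76°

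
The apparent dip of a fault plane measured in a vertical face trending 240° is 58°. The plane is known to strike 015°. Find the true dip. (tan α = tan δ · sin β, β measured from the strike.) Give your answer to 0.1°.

β = acute angle between strike 015° and section 240° = 45°.
tan(true dip) = tan 58° / sin 45° = 2.2632
δ = arctan(2.2632) = 66.16°

66.2°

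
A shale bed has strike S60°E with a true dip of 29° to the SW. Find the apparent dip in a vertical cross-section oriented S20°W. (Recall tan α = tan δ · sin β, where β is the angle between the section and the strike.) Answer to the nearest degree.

29°

The strike is S60°E and the section trends S20°W; the acute angle between them is β = 80°.
tan α = tan 29° × sin 80° = 0.5543 × 0.9848 = 0.5459
α = arctan(0.5459) = 28.63°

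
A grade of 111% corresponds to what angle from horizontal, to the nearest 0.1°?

tan θ = 111/100 = 1.1100
θ = arctan(1.1100) = 47.98°

48.0°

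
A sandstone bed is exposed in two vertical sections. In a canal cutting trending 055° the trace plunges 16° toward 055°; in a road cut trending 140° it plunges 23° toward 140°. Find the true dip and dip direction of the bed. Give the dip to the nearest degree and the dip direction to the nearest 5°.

true dip 26°, dip direction 110°

The two traces are lines in the plane: v₁ = (sin 55°·cos 16°, cos 55°·cos 16°, −sin 16°), v₂ = (sin 140°·cos 23°, cos 140°·cos 23°, −sin 23°).
n = v₁ × v₂ = (0.410, -0.145, 0.881) (taken with n_z > 0).
tan δ = √(n_x²+n_y²)/n_z = 0.435/0.881, so δ = 26.2°.
Dip direction = azimuth of (n_x, n_y) = atan2(0.410, -0.145) = 109°.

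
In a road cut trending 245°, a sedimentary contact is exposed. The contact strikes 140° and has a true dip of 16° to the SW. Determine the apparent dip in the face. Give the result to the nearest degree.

15°

Angle between strike (140°) and section (245°): β = 75°.
tan(apparent dip) = tan 16° · sin 75° = 0.2770
α = arctan(0.2770) = 15.48°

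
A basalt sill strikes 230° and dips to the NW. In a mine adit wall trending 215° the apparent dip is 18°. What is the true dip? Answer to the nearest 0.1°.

51.5°

The section is 15° from the strike.
tan(true dip) = tan 18° / sin 15° = 1.2554
δ = arctan(1.2554) = 51.46°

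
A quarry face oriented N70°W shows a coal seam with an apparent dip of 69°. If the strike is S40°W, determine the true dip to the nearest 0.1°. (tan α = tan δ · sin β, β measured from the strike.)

The section is 70° from the strike.
tan(true dip) = tan 69° / sin 70° = 2.7723
true dip = arctan 2.7723 = 70.16°

70.2°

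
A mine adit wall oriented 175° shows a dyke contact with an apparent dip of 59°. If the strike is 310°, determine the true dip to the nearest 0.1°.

The section is 45° from the strike.
tan δ = tan α / sin β = tan 59° / sin 45° = 1.6643 / 0.7071 = 2.3536
true dip = arctan 2.3536 = 66.98°

67.0°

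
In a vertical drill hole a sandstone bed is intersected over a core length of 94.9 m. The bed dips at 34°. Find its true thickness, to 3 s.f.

78.7 m

True thickness t = h · cos(dip) = 94.9 × cos 34°
t = 94.9 × 0.8290 = 78.676 m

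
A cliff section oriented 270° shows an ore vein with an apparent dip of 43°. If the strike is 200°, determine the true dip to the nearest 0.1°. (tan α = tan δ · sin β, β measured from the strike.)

44.8°

β = acute angle between strike 200° and section 270° = 70°.
tan δ = tan α / sin β = tan 43° / sin 70° = 0.9325 / 0.9397 = 0.9924
true dip = arctan 0.9924 = 44.78°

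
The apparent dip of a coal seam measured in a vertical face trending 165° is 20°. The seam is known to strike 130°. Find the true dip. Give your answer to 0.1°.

32.4°

The section is 35° from the strike.
tan(true dip) = tan 20° / sin 35° = 0.6346
δ = arctan(0.6346) = 32.40°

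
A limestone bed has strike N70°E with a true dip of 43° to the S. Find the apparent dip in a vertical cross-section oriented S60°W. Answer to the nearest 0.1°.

Angle between strike (N70°E) and section (S60°W): β = 10°.
tan α = tan 43° × sin 10° = 0.9325 × 0.1736 = 0.1619
α = arctan(0.1619) = 9.20°

9.2°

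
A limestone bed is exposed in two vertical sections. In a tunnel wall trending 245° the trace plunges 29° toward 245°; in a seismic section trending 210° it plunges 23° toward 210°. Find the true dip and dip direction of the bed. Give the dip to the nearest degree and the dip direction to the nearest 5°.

The two traces are lines in the plane: v₁ = (sin 245°·cos 29°, cos 245°·cos 29°, −sin 29°), v₂ = (sin 210°·cos 23°, cos 210°·cos 23°, −sin 23°).
n = v₁ × v₂ = (-0.242, -0.087, 0.462) (taken with n_z > 0).
True dip = arccos(n_z / |n|) = arccos(0.8737) = 29.1°.
Dip direction = atan2(-0.242, -0.087) = 250° (azimuth of n's horizontal projection).

true dip 29°, dip direction 250°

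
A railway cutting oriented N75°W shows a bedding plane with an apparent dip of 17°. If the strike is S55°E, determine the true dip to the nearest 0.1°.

41.8°

The section is 20° from the strike.
tan(true dip) = tan 17° / sin 20° = 0.8939
true dip = arctan 0.8939 = 41.79°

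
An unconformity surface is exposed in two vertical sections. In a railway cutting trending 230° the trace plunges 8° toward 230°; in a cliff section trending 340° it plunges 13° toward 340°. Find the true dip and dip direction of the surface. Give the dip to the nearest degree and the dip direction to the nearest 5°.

true dip 18°, dip direction 295°

The two traces are lines in the plane: v₁ = (sin 230°·cos 8°, cos 230°·cos 8°, −sin 8°), v₂ = (sin 340°·cos 13°, cos 340°·cos 13°, −sin 13°).
Cross product v₁ × v₂ gives the pole to the plane: n ∝ (-0.271, 0.124, 0.907).
Dip δ = arctan(|n_h|/n_z) = arctan(0.298/0.907) = 18.2°.
Dip direction = atan2(-0.271, 0.124) = 295° (azimuth of n's horizontal projection).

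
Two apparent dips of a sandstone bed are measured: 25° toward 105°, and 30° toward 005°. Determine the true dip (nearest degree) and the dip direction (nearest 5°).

true dip 39°, dip direction 050°

Represent each trace as a vector plunging at its apparent dip toward its trend (east-north-up frame): v₁ = (0.875, -0.235, -0.423), v₂ = (0.075, 0.863, -0.500).
The plane normal is n = v₁ × v₂ ∝ (0.482, 0.406, 0.773).
tan δ = √(n_x²+n_y²)/n_z = 0.630/0.773, so δ = 39.2°.
The horizontal component of n points toward azimuth atan2(n_x, n_y) = 50°, the dip direction.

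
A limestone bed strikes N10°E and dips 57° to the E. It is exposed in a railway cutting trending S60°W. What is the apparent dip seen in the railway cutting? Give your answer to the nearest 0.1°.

The section lies 50° from the strike.
tan(apparent dip) = tan 57° · sin 50° = 1.1796
α = arctan(1.1796) = 49.71°

49.7°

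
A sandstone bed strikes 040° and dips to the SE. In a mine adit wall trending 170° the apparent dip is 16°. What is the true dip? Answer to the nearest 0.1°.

20.5°

β = acute angle between strike 040° and section 170° = 50°.
tan(true dip) = tan 16° / sin 50° = 0.3743
δ = arctan(0.3743) = 20.52°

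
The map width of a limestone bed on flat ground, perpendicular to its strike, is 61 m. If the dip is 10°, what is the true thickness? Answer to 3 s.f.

True thickness t = w · sin(dip) = 61 × sin 10°
t = 61 × 0.1736 = 10.593 m

10.6 m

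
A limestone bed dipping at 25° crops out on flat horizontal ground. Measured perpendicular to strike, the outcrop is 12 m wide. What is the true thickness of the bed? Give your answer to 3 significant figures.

5.07 m

True thickness t = w · sin(dip) = 12 × sin 25°
t = 12 × 0.4226 = 5.071 m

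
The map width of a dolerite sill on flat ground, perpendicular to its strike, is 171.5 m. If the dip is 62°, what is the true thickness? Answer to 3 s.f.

151 m

True thickness t = w · sin(dip) = 171.5 × sin 62°
t = 171.5 × 0.8829 = 151.426 m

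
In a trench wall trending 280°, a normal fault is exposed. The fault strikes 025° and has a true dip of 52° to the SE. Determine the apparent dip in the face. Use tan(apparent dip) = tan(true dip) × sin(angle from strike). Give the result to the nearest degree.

The section lies 75° from the strike.
tan α = tan 52° × sin 75° = 1.2799 × 0.9659 = 1.2363
α = arctan(1.2363) = 51.03°

51°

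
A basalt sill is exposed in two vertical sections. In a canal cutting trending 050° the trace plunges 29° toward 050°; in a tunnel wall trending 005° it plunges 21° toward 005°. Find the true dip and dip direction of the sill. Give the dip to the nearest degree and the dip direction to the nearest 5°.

The two traces are lines in the plane: v₁ = (sin 50°·cos 29°, cos 50°·cos 29°, −sin 29°), v₂ = (sin 5°·cos 21°, cos 5°·cos 21°, −sin 21°).
The plane normal is n = v₁ × v₂ ∝ (0.249, 0.201, 0.577).
Dip δ = arctan(|n_h|/n_z) = arctan(0.320/0.577) = 29.0°.
Dip direction = azimuth of (n_x, n_y) = atan2(0.249, 0.201) = 51°.

true dip 29°, dip direction 050°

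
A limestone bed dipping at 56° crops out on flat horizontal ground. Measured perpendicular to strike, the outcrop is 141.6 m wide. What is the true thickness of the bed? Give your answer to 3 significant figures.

True thickness t = w · sin(dip) = 141.6 × sin 56°
t = 141.6 × 0.8290 = 117.392 m

117 m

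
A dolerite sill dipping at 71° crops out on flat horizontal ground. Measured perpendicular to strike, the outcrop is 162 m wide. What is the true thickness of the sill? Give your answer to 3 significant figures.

153 m

True thickness t = w · sin(dip) = 162 × sin 71°
t = 162 × 0.9455 = 153.174 m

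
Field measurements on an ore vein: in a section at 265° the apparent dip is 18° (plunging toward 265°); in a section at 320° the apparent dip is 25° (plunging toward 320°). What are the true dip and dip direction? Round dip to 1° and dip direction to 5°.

true dip 25°, dip direction 310°

Each apparent-dip line lies in the plane. As unit vectors (x east, y north, z up), v₁ plunges 18°→265° and v₂ plunges 25°→320°.
n = v₁ × v₂ = (-0.250, 0.220, 0.706) (taken with n_z > 0).
True dip = arccos(n_z / |n|) = arccos(0.9045) = 25.2°.
The horizontal component of n points toward azimuth atan2(n_x, n_y) = 311°, the dip direction.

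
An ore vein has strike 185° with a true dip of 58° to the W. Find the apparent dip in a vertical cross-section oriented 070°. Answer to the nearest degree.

55°

Angle between strike (185°) and section (070°): β = 65°.
tan α = tan 58° × sin 65° = 1.6003 × 0.9063 = 1.4504
α = arctan(1.4504) = 55.42°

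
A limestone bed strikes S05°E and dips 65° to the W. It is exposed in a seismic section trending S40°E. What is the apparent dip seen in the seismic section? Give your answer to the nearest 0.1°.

The section lies 35° from the strike.
tan(apparent dip) = tan 65° · sin 35° = 1.2300
apparent dip = arctan 1.2300 = 50.89°

50.9°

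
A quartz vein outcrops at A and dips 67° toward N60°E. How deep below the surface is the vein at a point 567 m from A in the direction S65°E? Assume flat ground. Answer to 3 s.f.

The hole lies 55° from the dip direction, so the down-dip offset is 567 × cos 55° = 325.22 m.
Depth = down-dip offset × tan(dip) = 325.22 × tan 67° = 325.22 × 2.3559
Depth = 766.17 m

766 m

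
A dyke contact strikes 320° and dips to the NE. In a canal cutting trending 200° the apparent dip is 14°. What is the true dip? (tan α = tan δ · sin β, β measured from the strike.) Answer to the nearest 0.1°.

16.1°

β = acute angle between strike 320° and section 200° = 60°.
tan δ = tan α / sin β = tan 14° / sin 60° = 0.2493 / 0.8660 = 0.2879
true dip = arctan 0.2879 = 16.06°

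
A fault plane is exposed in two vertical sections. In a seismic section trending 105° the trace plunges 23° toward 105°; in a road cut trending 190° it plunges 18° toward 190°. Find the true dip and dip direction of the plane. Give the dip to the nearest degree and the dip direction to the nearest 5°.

Each apparent-dip line lies in the plane. As unit vectors (x east, y north, z up), v₁ plunges 23°→105° and v₂ plunges 18°→190°.
Cross product v₁ × v₂ gives the pole to the plane: n ∝ (0.292, -0.339, 0.872).
Dip δ = arctan(|n_h|/n_z) = arctan(0.448/0.872) = 27.2°.
Dip direction = azimuth of (n_x, n_y) = atan2(0.292, -0.339) = 139°.

true dip 27°, dip direction 140°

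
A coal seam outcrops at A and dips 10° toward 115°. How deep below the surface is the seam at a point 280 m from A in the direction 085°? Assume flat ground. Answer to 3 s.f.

The hole lies 30° from the dip direction, so the down-dip offset is 280 × cos 30° = 242.49 m.
Depth = down-dip offset × tan(dip) = 242.49 × tan 10° = 242.49 × 0.1763
Depth = 42.76 m

42.8 m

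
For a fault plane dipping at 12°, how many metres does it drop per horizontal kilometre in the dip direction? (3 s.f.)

213 m

drop per km = 1000 × tan 12° = 1000 × 0.2126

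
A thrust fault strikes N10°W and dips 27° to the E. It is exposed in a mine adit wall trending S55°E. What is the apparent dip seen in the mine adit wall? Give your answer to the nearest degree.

20°

The strike is N10°W and the section trends S55°E; the acute angle between them is β = 45°.
tan(apparent dip) = tan 27° · sin 45° = 0.3603
α = arctan(0.3603) = 19.81°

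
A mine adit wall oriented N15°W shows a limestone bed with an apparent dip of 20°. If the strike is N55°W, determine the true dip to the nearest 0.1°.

β = acute angle between strike N55°W and section N15°W = 40°.
tan δ = tan α / sin β = tan 20° / sin 40° = 0.3640 / 0.6428 = 0.5662
true dip = arctan 0.5662 = 29.52°

29.5°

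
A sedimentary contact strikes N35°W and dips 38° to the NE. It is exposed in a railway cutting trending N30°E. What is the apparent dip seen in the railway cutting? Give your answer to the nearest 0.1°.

35.3°

The strike is N35°W and the section trends N30°E; the acute angle between them is β = 65°.
tan α = tan 38° × sin 65° = 0.7813 × 0.9063 = 0.7081
α = arctan(0.7081) = 35.30°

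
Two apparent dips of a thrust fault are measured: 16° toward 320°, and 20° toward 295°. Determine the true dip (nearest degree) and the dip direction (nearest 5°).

Represent each trace as a vector plunging at its apparent dip toward its trend (east-north-up frame): v₁ = (-0.618, 0.736, -0.276), v₂ = (-0.852, 0.397, -0.342).
Cross product v₁ × v₂ gives the pole to the plane: n ∝ (-0.142, 0.023, 0.382).
tan δ = √(n_x²+n_y²)/n_z = 0.144/0.382, so δ = 20.7°.
Dip direction = azimuth of (n_x, n_y) = atan2(-0.142, 0.023) = 279°.

true dip 21°, dip direction 280°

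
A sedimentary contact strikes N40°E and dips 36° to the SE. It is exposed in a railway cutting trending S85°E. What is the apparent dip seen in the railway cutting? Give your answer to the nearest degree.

31°

The section lies 55° from the strike.
tan(apparent dip) = tan 36° · sin 55° = 0.5951
apparent dip = arctan 0.5951 = 30.76°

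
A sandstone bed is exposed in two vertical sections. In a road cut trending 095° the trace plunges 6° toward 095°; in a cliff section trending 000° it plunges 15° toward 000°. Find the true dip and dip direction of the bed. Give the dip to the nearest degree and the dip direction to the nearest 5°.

true dip 17°, dip direction 025°

Each apparent-dip line lies in the plane. As unit vectors (x east, y north, z up), v₁ plunges 6°→095° and v₂ plunges 15°→000°.
n = v₁ × v₂ = (0.123, 0.256, 0.957) (taken with n_z > 0).
tan δ = √(n_x²+n_y²)/n_z = 0.285/0.957, so δ = 16.6°.
Dip direction = atan2(0.123, 0.256) = 26° (azimuth of n's horizontal projection).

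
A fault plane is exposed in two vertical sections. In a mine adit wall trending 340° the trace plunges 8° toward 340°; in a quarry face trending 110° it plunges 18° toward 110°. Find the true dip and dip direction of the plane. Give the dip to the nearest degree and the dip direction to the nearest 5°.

Each apparent-dip line lies in the plane. As unit vectors (x east, y north, z up), v₁ plunges 8°→340° and v₂ plunges 18°→110°.
The plane normal is n = v₁ × v₂ ∝ (0.333, 0.229, 0.721).
Dip δ = arctan(|n_h|/n_z) = arctan(0.404/0.721) = 29.2°.
Dip direction = azimuth of (n_x, n_y) = atan2(0.333, 0.229) = 55°.

true dip 29°, dip direction 055°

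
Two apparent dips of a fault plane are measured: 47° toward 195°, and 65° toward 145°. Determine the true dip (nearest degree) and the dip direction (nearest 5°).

true dip 65°, dip direction 135°

Represent each trace as a vector plunging at its apparent dip toward its trend (east-north-up frame): v₁ = (-0.177, -0.659, -0.731), v₂ = (0.242, -0.346, -0.906).
n = v₁ × v₂ = (0.344, -0.337, 0.221) (taken with n_z > 0).
True dip = arccos(n_z / |n|) = arccos(0.4167) = 65.4°.
Dip direction = atan2(0.344, -0.337) = 134° (azimuth of n's horizontal projection).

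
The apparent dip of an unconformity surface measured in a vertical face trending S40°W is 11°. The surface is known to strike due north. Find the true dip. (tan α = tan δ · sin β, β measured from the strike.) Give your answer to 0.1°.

The section is 40° from the strike.
tan δ = tan α / sin β = tan 11° / sin 40° = 0.1944 / 0.6428 = 0.3024
δ = arctan(0.3024) = 16.83°

16.8°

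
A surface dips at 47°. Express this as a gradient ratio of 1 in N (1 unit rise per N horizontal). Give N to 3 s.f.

1 : N means tan θ = 1/N, so N = 1/tan 47° = 1/1.0724

1 in 0.933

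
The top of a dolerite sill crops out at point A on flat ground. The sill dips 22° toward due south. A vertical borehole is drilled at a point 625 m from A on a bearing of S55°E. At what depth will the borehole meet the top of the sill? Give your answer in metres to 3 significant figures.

The hole lies 55° from the dip direction, so the down-dip offset is 625 × cos 55° = 358.49 m.
Depth = down-dip offset × tan(dip) = 358.49 × tan 22° = 358.49 × 0.4040
Depth = 144.84 m

145 m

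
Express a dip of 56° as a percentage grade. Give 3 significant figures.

148%

grade % = 100 × tan 56° = 100 × 1.4826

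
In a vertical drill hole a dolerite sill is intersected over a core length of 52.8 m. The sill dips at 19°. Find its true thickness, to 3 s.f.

49.9 m

True thickness t = h · cos(dip) = 52.8 × cos 19°
t = 52.8 × 0.9455 = 49.923 m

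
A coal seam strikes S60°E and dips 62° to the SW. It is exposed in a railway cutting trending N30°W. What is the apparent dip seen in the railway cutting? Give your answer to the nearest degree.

43°

Angle between strike (S60°E) and section (N30°W): β = 30°.
tan(apparent dip) = tan 62° · sin 30° = 0.9404
apparent dip = arctan 0.9404 = 43.24°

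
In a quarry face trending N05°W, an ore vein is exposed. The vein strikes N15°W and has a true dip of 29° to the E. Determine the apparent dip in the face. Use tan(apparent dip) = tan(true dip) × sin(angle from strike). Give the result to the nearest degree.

Angle between strike (N15°W) and section (N05°W): β = 10°.
tan(apparent dip) = tan 29° · sin 10° = 0.0963
α = arctan(0.0963) = 5.50°

5°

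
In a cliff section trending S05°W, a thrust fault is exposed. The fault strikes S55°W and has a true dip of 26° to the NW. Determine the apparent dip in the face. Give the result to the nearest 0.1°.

Angle between strike (S55°W) and section (S05°W): β = 50°.
tan(apparent dip) = tan 26° · sin 50° = 0.3736
apparent dip = arctan 0.3736 = 20.49°

20.5°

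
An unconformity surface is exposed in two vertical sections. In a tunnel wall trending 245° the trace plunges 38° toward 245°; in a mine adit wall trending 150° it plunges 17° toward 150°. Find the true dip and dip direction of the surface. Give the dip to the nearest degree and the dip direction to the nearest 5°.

true dip 41°, dip direction 220°

Represent each trace as a vector plunging at its apparent dip toward its trend (east-north-up frame): v₁ = (-0.714, -0.333, -0.616), v₂ = (0.478, -0.828, -0.292).
n = v₁ × v₂ = (-0.413, -0.503, 0.751) (taken with n_z > 0).
Dip δ = arctan(|n_h|/n_z) = arctan(0.651/0.751) = 40.9°.
The horizontal component of n points toward azimuth atan2(n_x, n_y) = 219°, the dip direction.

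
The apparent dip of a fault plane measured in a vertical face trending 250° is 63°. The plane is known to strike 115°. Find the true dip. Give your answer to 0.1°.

β = acute angle between strike 115° and section 250° = 45°.
tan(true dip) = tan 63° / sin 45° = 2.7756
true dip = arctan 2.7756 = 70.19°

70.2°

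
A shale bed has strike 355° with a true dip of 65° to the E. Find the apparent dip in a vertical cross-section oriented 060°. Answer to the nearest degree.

63°

Angle between strike (355°) and section (060°): β = 65°.
tan α = tan 65° × sin 65° = 2.1445 × 0.9063 = 1.9436
α = arctan(1.9436) = 62.77°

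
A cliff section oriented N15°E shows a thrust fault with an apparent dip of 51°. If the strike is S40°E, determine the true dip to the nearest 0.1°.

β = acute angle between strike S40°E and section N15°E = 55°.
tan δ = tan α / sin β = tan 51° / sin 55° = 1.2349 / 0.8192 = 1.5075
true dip = arctan 1.5075 = 56.44°

56.4°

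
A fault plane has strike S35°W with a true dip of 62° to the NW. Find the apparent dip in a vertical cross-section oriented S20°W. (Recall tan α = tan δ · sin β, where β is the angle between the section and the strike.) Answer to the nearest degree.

Angle between strike (S35°W) and section (S20°W): β = 15°.
tan α = tan 62° × sin 15° = 1.8807 × 0.2588 = 0.4868
α = arctan(0.4868) = 25.96°

26°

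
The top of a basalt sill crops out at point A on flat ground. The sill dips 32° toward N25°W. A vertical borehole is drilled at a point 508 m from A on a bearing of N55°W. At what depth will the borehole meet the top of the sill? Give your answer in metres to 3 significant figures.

275 m

The hole lies 30° from the dip direction, so the down-dip offset is 508 × cos 30° = 439.94 m.
Depth = down-dip offset × tan(dip) = 439.94 × tan 32° = 439.94 × 0.6249
Depth = 274.91 m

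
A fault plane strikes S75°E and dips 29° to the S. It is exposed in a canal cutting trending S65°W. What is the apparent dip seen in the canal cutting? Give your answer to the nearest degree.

20°

The section lies 40° from the strike.
tan(apparent dip) = tan 29° · sin 40° = 0.3563
α = arctan(0.3563) = 19.61°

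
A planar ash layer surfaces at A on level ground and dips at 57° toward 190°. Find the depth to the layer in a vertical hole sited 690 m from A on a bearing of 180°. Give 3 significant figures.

1050 m

The hole lies 10° from the dip direction, so the down-dip offset is 690 × cos 10° = 679.52 m.
Depth = down-dip offset × tan(dip) = 679.52 × tan 57° = 679.52 × 1.5399
Depth = 1046.36 m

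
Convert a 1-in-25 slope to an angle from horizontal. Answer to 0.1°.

2.3°

tan θ = 1/25 = 0.0400
θ = arctan(0.0400) = 2.29°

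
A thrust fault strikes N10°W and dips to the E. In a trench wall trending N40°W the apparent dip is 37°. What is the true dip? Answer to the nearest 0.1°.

56.4°

β = acute angle between strike N10°W and section N40°W = 30°.
tan δ = tan α / sin β = tan 37° / sin 30° = 0.7536 / 0.5000 = 1.5071
δ = arctan(1.5071) = 56.43°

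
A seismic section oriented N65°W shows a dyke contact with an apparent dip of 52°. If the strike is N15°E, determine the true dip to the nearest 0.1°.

52.4°

The section is 80° from the strike.
tan(true dip) = tan 52° / sin 80° = 1.2997
δ = arctan(1.2997) = 52.42°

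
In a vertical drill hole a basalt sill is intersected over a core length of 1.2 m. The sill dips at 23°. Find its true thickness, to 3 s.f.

True thickness t = h · cos(dip) = 1.2 × cos 23°
t = 1.2 × 0.9205 = 1.105 m

1.10 m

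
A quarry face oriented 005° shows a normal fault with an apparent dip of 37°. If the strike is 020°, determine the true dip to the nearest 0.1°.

71.0°

β = acute angle between strike 020° and section 005° = 15°.
tan(true dip) = tan 37° / sin 15° = 2.9115
true dip = arctan 2.9115 = 71.04°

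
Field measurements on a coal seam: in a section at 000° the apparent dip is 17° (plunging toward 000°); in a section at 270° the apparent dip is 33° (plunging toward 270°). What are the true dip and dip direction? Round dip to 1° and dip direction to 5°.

true dip 36°, dip direction 295°

The two traces are lines in the plane: v₁ = (sin 0°·cos 17°, cos 0°·cos 17°, −sin 17°), v₂ = (sin 270°·cos 33°, cos 270°·cos 33°, −sin 33°).
The plane normal is n = v₁ × v₂ ∝ (-0.521, 0.245, 0.802).
Dip δ = arctan(|n_h|/n_z) = arctan(0.576/0.802) = 35.7°.
The horizontal component of n points toward azimuth atan2(n_x, n_y) = 295°, the dip direction.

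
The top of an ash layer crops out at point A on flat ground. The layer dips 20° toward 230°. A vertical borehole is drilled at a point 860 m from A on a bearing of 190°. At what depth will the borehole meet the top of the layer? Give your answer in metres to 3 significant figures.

The hole lies 40° from the dip direction, so the down-dip offset is 860 × cos 40° = 658.80 m.
Depth = down-dip offset × tan(dip) = 658.80 × tan 20° = 658.80 × 0.3640
Depth = 239.78 m

240 m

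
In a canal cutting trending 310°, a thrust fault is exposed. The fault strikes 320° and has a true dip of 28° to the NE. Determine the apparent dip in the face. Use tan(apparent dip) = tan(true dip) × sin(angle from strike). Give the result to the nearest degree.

Angle between strike (320°) and section (310°): β = 10°.
tan(apparent dip) = tan 28° · sin 10° = 0.0923
apparent dip = arctan 0.0923 = 5.28°

5°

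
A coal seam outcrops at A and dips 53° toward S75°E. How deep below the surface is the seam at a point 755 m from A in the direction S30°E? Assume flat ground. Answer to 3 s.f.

708 m

The hole lies 45° from the dip direction, so the down-dip offset is 755 × cos 45° = 533.87 m.
Depth = down-dip offset × tan(dip) = 533.87 × tan 53° = 533.87 × 1.3270
Depth = 708.46 m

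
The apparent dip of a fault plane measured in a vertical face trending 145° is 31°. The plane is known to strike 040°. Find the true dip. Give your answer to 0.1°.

β = acute angle between strike 040° and section 145° = 75°.
tan(true dip) = tan 31° / sin 75° = 0.6221
δ = arctan(0.6221) = 31.88°

31.9°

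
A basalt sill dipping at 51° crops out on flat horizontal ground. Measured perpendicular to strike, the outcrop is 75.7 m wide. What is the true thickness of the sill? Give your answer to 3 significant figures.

58.8 m

True thickness t = w · sin(dip) = 75.7 × sin 51°
t = 75.7 × 0.7771 = 58.830 m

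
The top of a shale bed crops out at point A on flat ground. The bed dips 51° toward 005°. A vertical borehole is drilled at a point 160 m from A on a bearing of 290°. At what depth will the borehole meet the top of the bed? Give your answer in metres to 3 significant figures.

The hole lies 75° from the dip direction, so the down-dip offset is 160 × cos 75° = 41.41 m.
Depth = down-dip offset × tan(dip) = 41.41 × tan 51° = 41.41 × 1.2349
Depth = 51.14 m

51.1 m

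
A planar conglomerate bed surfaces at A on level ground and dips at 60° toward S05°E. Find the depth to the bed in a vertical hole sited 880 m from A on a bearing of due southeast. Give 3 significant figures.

The hole lies 40° from the dip direction, so the down-dip offset is 880 × cos 40° = 674.12 m.
Depth = down-dip offset × tan(dip) = 674.12 × tan 60° = 674.12 × 1.7321
Depth = 1167.61 m

1170 m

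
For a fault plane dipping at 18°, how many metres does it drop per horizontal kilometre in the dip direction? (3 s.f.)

325 m

drop per km = 1000 × tan 18° = 1000 × 0.3249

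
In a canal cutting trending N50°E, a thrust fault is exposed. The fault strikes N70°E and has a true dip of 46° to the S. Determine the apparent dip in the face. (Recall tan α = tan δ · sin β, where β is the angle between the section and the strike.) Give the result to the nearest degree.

The strike is N70°E and the section trends N50°E; the acute angle between them is β = 20°.
tan(apparent dip) = tan 46° · sin 20° = 0.3542
apparent dip = arctan 0.3542 = 19.50°

20°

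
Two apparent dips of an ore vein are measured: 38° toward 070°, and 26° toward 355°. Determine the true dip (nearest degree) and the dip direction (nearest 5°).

true dip 40°, dip direction 050°

Represent each trace as a vector plunging at its apparent dip toward its trend (east-north-up frame): v₁ = (0.740, 0.270, -0.616), v₂ = (-0.078, 0.895, -0.438).
Cross product v₁ × v₂ gives the pole to the plane: n ∝ (0.433, 0.373, 0.684).
Dip δ = arctan(|n_h|/n_z) = arctan(0.571/0.684) = 39.9°.
Dip direction = azimuth of (n_x, n_y) = atan2(0.433, 0.373) = 49°.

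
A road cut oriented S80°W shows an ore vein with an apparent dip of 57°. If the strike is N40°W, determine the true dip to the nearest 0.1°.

The section is 60° from the strike.
tan δ = tan α / sin β = tan 57° / sin 60° = 1.5399 / 0.8660 = 1.7781
δ = arctan(1.7781) = 60.65°

60.6°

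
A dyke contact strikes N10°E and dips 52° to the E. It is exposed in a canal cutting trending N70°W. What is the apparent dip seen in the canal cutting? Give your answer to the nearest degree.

52°

The section lies 80° from the strike.
tan(apparent dip) = tan 52° · sin 80° = 1.2605
α = arctan(1.2605) = 51.57°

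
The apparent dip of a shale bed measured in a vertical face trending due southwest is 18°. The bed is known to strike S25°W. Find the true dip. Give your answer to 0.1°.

43.5°

The section is 20° from the strike.
tan δ = tan α / sin β = tan 18° / sin 20° = 0.3249 / 0.3420 = 0.9500
δ = arctan(0.9500) = 43.53°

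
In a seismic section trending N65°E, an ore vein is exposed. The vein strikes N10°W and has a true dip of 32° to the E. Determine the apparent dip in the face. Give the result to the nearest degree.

Angle between strike (N10°W) and section (N65°E): β = 75°.
tan(apparent dip) = tan 32° · sin 75° = 0.6036
α = arctan(0.6036) = 31.11°

31°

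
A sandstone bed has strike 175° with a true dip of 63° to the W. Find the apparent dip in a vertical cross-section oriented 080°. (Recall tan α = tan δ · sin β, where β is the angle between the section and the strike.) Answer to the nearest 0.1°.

62.9°

Angle between strike (175°) and section (080°): β = 85°.
tan α = tan 63° × sin 85° = 1.9626 × 0.9962 = 1.9551
α = arctan(1.9551) = 62.91°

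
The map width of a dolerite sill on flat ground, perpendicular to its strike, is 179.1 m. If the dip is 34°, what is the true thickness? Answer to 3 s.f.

True thickness t = w · sin(dip) = 179.1 × sin 34°
t = 179.1 × 0.5592 = 100.151 m

100 m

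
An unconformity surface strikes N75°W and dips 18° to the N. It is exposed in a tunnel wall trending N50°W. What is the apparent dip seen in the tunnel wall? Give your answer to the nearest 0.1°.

Angle between strike (N75°W) and section (N50°W): β = 25°.
tan α = tan 18° × sin 25° = 0.3249 × 0.4226 = 0.1373
α = arctan(0.1373) = 7.82°

7.8°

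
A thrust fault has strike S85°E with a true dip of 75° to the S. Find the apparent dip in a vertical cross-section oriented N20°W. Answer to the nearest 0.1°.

Angle between strike (S85°E) and section (N20°W): β = 65°.
tan α = tan 75° × sin 65° = 3.7321 × 0.9063 = 3.3824
apparent dip = arctan 3.3824 = 73.53°

73.5°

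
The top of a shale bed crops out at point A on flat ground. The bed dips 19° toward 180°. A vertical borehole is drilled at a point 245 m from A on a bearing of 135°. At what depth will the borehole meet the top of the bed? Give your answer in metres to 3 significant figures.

59.7 m

The hole lies 45° from the dip direction, so the down-dip offset is 245 × cos 45° = 173.24 m.
Depth = down-dip offset × tan(dip) = 173.24 × tan 19° = 173.24 × 0.3443
Depth = 59.65 m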